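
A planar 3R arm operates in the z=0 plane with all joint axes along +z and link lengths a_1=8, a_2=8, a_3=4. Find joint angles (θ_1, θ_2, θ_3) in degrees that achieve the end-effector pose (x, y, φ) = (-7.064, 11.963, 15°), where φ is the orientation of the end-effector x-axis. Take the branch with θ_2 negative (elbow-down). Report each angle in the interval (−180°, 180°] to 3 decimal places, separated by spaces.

wrist centre = target − a_3·(cos φ, sin φ) = (-10.9277, 10.9277)
cos θ_2 = (238.8298−8²−8²)/(2·8·8) = 0.8659; θ_2 = -30.0192° (elbow-down)
β = atan2(10.9277,-10.9277) = 134.9999°; ψ = atan2(-4.0023,14.9269) = -15.0096°
θ_1 = β − ψ = 150.0095°
θ_3 = φ − θ_1 − θ_2 = -104.9904° (wrapped to (-180°,180°])

150.010 -30.019 -104.990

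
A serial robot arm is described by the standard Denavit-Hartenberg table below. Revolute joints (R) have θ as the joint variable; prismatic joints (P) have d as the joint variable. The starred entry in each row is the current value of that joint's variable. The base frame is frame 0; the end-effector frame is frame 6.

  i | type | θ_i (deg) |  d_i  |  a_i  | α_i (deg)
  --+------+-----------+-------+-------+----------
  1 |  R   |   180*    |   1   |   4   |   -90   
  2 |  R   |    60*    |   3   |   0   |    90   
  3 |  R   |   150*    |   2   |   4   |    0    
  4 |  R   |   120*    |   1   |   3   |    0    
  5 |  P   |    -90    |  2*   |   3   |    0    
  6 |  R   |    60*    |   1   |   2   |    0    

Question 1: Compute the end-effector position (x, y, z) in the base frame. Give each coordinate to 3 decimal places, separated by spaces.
-5.464 -0.268 10.464

after link 1: o_1 = (-4.0000, 0.0000, 1.0000)
after link 2: o_2 = (-4.0000, -3.0000, 1.0000)
after link 3: o_3 = (-4.0000, -5.0000, 5.0000)
after link 4: o_4 = (-4.8660, -2.0000, 5.5000)
after link 5: o_5 = (-5.0981, -2.0000, 9.0981)
after link 6: o_6 = (-5.4641, -0.2679, 10.4641)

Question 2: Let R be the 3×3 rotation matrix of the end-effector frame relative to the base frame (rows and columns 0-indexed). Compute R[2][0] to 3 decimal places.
0.433

End-effector x-axis (col 0 of R) = (0.2500,0.8660,0.4330)
R[2][0] = 0.4330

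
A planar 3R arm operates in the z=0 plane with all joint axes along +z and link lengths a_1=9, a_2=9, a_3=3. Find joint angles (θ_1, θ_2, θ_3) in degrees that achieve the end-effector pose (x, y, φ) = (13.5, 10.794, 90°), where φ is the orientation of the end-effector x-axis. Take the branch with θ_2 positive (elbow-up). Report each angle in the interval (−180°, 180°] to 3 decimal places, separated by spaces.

-0.001 60.001 30.000

wrist centre = target − a_3·(cos φ, sin φ) = (13.5000, 7.7940)
cos θ_2 = (242.9964−9²−9²)/(2·9·9) = 0.5000; θ_2 = 60.0015° (elbow-up)
β = atan2(7.7940,13.5000) = 29.9993°; ψ = atan2(7.7943,13.4998) = 30.0007°
θ_1 = β − ψ = -0.0015°
θ_3 = φ − θ_1 − θ_2 = 30.0000° (wrapped to (-180°,180°])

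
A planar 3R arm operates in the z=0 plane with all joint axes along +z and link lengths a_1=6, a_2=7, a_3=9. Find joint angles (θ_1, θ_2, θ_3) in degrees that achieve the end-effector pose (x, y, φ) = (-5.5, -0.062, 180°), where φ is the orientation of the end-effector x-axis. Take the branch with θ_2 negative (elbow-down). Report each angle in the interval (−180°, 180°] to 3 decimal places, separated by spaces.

90.003 -150.000 -120.003

wrist centre = target − a_3·(cos φ, sin φ) = (3.5000, -0.0620)
cos θ_2 = (12.2538−6²−7²)/(2·6·7) = -0.8660; θ_2 = -150.0000° (elbow-down)
β = atan2(-0.0620,3.5000) = -1.0148°; ψ = atan2(-3.5000,-0.0622) = -91.0178°
θ_1 = β − ψ = 90.0029°
θ_3 = φ − θ_1 − θ_2 = -120.0029° (wrapped to (-180°,180°])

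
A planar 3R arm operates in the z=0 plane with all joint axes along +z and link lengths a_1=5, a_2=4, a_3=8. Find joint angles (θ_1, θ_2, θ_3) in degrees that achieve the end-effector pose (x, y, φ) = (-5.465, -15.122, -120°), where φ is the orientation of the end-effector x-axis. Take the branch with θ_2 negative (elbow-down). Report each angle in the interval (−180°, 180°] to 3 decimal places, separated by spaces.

-80.272 -44.999 5.272

wrist centre = target − a_3·(cos φ, sin φ) = (-1.4650, -8.1938)
cos θ_2 = (69.2845−5²−4²)/(2·5·4) = 0.7071; θ_2 = -44.9995° (elbow-down)
β = atan2(-8.1938,-1.4650) = -100.1370°; ψ = atan2(-2.8284,7.8285) = -19.8647°
θ_1 = β − ψ = -80.2724°
θ_3 = φ − θ_1 − θ_2 = 5.2718° (wrapped to (-180°,180°])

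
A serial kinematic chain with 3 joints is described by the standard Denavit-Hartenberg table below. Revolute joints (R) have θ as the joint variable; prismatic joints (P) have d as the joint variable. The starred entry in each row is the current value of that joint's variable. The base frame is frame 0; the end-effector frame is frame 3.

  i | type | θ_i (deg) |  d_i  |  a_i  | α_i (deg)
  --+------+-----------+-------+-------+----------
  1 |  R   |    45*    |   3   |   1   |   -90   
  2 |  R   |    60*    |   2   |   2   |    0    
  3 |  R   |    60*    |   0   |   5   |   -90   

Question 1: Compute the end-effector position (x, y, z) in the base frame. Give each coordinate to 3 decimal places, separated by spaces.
after link 1: o_1 = (0.7071, 0.7071, 3.0000)
after link 2: o_2 = (0.0000, 2.8284, 1.2679)
after link 3: o_3 = (-1.7678, 1.0607, -3.0622)

-1.768 1.061 -3.062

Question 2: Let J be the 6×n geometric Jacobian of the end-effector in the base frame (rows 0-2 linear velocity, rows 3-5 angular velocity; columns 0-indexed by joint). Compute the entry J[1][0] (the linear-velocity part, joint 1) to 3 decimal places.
axis z_0 = ẑ; lever o_n−o_0 = (-1.7678,1.0607,-3.0622)
cross product → J_v[:, 0] = (-1.0607,-1.7678,0.0000)
J_ω[:, 0] = z_0
entry J[1][0] = -1.7678

-1.768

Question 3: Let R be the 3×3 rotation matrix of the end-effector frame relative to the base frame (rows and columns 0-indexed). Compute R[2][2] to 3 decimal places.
0.500

End-effector z-axis (col 2 of R) = (-0.6124,-0.6124,0.5000)
R[2][2] = 0.5000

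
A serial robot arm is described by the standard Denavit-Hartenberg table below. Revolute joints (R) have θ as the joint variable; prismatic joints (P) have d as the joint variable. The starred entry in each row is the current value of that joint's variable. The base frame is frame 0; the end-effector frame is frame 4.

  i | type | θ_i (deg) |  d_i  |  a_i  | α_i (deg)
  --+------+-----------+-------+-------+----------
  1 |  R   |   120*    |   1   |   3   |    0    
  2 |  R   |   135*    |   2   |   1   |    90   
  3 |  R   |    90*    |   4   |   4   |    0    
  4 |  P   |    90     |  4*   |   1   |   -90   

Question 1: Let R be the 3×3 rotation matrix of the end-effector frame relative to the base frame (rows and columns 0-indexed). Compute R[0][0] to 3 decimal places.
End-effector x-axis (col 0 of R) = (0.2588,0.9659,0.0000)
R[0][0] = 0.2588

0.259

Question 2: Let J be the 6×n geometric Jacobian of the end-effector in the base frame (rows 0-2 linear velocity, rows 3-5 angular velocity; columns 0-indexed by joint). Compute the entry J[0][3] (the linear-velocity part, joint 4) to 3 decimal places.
-0.966

prismatic axis z_3 = (-0.9659,0.2588,0.0000)
J_v[:, 3] = z_3; J_ω[:, 3] = (0,0,0)
entry J[0][3] = -0.9659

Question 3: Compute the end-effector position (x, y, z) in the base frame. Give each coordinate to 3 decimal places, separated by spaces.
after link 1: o_1 = (-1.5000, 2.5981, 1.0000)
after link 2: o_2 = (-1.7588, 1.6322, 3.0000)
after link 3: o_3 = (-5.6225, 2.6674, 7.0000)
after link 4: o_4 = (-9.2274, 4.6686, 7.0000)

-9.227 4.669 7.000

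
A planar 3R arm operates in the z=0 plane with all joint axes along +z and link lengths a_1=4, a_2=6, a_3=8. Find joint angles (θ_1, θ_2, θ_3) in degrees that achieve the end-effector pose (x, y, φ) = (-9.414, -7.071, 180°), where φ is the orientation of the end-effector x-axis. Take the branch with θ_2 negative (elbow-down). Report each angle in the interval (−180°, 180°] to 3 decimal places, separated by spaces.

wrist centre = target − a_3·(cos φ, sin φ) = (-1.4140, -7.0710)
cos θ_2 = (51.9984−4²−6²)/(2·4·6) = -0.0000; θ_2 = -90.0019° (elbow-down)
β = atan2(-7.0710,-1.4140) = -101.3084°; ψ = atan2(-6.0000,3.9998) = -56.3112°
θ_1 = β − ψ = -44.9972°
θ_3 = φ − θ_1 − θ_2 = -45.0010° (wrapped to (-180°,180°])

-44.997 -90.002 -45.001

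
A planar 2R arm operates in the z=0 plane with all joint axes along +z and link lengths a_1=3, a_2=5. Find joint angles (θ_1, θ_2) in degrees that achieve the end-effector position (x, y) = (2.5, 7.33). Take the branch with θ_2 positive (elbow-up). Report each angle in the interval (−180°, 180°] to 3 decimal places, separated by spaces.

cos θ_2 = (59.9789−3²−5²)/(2·3·5) = 0.8660; θ_2 = 30.0071° (elbow-up)
β = atan2(7.3300,2.5000) = 71.1673°; ψ = atan2(2.5005,7.3298) = 18.8369°
θ_1 = β − ψ = 52.3305°

52.330 30.007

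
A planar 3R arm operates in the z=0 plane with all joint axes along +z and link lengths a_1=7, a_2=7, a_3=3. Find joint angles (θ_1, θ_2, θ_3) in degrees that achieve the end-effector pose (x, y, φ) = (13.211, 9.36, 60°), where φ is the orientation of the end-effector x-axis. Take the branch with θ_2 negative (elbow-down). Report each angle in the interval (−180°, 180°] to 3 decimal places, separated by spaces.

45.002 -29.999 44.998

wrist centre = target − a_3·(cos φ, sin φ) = (11.7110, 6.7619)
cos θ_2 = (182.8711−7²−7²)/(2·7·7) = 0.8660; θ_2 = -29.9992° (elbow-down)
β = atan2(6.7619,11.7110) = 30.0021°; ψ = atan2(-3.4999,13.0622) = -14.9996°
θ_1 = β − ψ = 45.0017°
θ_3 = φ − θ_1 − θ_2 = 44.9975° (wrapped to (-180°,180°])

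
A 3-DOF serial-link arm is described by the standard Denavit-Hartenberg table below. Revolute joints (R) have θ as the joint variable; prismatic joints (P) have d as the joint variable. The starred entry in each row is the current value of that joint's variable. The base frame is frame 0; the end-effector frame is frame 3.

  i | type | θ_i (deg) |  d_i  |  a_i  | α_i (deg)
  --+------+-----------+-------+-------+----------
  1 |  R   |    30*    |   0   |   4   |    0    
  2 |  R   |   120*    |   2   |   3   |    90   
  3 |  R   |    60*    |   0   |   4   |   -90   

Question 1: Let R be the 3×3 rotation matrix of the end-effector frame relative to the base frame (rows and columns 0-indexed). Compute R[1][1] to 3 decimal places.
End-effector y-axis (col 1 of R) = (-0.5000,-0.8660,-0.0000)
R[1][1] = -0.8660

-0.866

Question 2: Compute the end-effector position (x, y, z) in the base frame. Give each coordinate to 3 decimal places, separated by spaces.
-0.866 4.500 5.464

after link 1: o_1 = (3.4641, 2.0000, 0.0000)
after link 2: o_2 = (0.8660, 3.5000, 2.0000)
after link 3: o_3 = (-0.8660, 4.5000, 5.4641)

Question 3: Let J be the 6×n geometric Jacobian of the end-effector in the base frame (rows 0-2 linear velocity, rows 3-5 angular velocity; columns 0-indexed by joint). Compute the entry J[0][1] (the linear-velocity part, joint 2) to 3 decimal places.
-2.500

axis z_1 = (0.0000,0.0000,1.0000); lever o_n−o_1 = (-4.3301,2.5000,5.4641)
cross product → J_v[:, 1] = (-2.5000,-4.3301,0.0000)
J_ω[:, 1] = z_1
entry J[0][1] = -2.5000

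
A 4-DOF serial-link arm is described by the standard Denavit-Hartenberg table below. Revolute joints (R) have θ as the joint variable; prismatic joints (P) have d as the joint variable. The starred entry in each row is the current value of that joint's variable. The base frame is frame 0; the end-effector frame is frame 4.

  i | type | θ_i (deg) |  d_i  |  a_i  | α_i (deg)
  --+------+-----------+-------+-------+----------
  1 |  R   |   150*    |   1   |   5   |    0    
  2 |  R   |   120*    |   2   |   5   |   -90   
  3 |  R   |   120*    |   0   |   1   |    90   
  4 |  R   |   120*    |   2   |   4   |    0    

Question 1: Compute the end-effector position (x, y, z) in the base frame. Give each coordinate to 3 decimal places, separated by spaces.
after link 1: o_1 = (-4.3301, 2.5000, 1.0000)
after link 2: o_2 = (-4.3301, -2.5000, 3.0000)
after link 3: o_3 = (-4.3301, -2.0000, 2.1340)
after link 4: o_4 = (-0.8660, -4.7321, 2.8660)

-0.866 -4.732 2.866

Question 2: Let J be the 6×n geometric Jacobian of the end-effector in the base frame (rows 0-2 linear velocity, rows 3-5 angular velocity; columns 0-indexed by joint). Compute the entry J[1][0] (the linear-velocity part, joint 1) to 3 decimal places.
axis z_0 = ẑ; lever o_n−o_0 = (-0.8660,-4.7321,2.8660)
cross product → J_v[:, 0] = (4.7321,-0.8660,0.0000)
J_ω[:, 0] = z_0
entry J[1][0] = -0.8660

-0.866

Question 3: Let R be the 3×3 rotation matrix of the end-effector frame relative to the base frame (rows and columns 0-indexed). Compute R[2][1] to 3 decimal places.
End-effector y-axis (col 1 of R) = (-0.5000,-0.4330,0.7500)
R[2][1] = 0.7500

0.750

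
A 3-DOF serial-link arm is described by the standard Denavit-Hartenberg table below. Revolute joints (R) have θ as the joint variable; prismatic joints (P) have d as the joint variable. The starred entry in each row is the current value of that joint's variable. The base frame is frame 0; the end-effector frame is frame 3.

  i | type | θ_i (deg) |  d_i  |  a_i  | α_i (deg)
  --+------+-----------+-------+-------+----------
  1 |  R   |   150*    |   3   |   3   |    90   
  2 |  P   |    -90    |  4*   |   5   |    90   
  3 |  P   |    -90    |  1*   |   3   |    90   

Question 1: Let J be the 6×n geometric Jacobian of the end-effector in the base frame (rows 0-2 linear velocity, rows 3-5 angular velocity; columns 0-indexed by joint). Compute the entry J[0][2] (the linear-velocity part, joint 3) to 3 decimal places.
prismatic axis z_2 = (0.8660,-0.5000,-0.0000)
J_v[:, 2] = z_2; J_ω[:, 2] = (0,0,0)
entry J[0][2] = 0.8660

0.866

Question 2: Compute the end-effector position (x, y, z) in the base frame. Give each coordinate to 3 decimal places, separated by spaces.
-1.232 1.866 -2.000

after link 1: o_1 = (-2.5981, 1.5000, 3.0000)
after link 2: o_2 = (-0.5981, 4.9641, -2.0000)
after link 3: o_3 = (-1.2321, 1.8660, -2.0000)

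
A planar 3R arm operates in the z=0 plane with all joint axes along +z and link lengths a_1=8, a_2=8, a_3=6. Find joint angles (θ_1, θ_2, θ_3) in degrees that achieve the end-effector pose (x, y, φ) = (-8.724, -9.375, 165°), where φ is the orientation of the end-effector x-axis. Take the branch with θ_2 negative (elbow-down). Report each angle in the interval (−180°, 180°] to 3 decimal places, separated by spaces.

wrist centre = target − a_3·(cos φ, sin φ) = (-2.9284, -10.9279)
cos θ_2 = (127.9951−8²−8²)/(2·8·8) = -0.0000; θ_2 = -90.0022° (elbow-down)
β = atan2(-10.9279,-2.9284) = -105.0016°; ψ = atan2(-8.0000,7.9997) = -45.0011°
θ_1 = β − ψ = -60.0005°
θ_3 = φ − θ_1 − θ_2 = -44.9973° (wrapped to (-180°,180°])

-60.000 -90.002 -44.997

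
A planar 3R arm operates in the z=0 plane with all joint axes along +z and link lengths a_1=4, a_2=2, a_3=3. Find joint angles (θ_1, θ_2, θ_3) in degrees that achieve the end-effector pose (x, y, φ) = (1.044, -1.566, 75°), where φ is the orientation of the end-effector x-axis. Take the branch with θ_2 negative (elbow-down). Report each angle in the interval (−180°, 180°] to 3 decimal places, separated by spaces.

-60.003 -90.011 -134.986

wrist centre = target − a_3·(cos φ, sin φ) = (0.2675, -4.4638)
cos θ_2 = (19.9969−4²−2²)/(2·4·2) = -0.0002; θ_2 = -90.0111° (elbow-down)
β = atan2(-4.4638,0.2675) = -86.5700°; ψ = atan2(-2.0000,3.9996) = -26.5673°
θ_1 = β − ψ = -60.0027°
θ_3 = φ − θ_1 − θ_2 = -134.9861° (wrapped to (-180°,180°])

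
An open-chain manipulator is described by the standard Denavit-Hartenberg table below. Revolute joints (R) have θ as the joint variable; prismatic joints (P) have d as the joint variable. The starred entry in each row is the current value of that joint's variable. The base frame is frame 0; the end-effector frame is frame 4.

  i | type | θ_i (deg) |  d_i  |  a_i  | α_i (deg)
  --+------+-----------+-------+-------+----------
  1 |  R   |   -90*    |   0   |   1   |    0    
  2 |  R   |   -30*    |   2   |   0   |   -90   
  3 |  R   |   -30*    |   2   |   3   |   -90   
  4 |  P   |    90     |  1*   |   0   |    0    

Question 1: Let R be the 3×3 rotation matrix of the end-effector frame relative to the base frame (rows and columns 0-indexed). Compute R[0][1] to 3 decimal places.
0.433

End-effector y-axis (col 1 of R) = (0.4330,0.7500,-0.5000)
R[0][1] = 0.4330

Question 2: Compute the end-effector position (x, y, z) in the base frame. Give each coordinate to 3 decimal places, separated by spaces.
0.183 -4.683 2.634

after link 1: o_1 = (0.0000, -1.0000, 0.0000)
after link 2: o_2 = (0.0000, -1.0000, 2.0000)
after link 3: o_3 = (0.4330, -4.2500, 3.5000)
after link 4: o_4 = (0.1830, -4.6830, 2.6340)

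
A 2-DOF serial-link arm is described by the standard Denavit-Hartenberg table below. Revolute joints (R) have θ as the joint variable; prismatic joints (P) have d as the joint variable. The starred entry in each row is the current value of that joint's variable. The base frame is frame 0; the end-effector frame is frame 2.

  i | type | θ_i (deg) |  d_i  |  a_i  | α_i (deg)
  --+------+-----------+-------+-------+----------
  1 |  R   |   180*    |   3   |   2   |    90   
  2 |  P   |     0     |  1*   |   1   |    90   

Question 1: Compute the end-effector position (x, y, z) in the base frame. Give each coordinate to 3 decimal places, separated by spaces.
-3.000 1.000 3.000

after link 1: o_1 = (-2.0000, 0.0000, 3.0000)
after link 2: o_2 = (-3.0000, 1.0000, 3.0000)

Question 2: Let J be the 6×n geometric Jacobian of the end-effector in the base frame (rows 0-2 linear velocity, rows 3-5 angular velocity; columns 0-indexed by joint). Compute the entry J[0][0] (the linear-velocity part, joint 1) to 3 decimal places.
axis z_0 = ẑ; lever o_n−o_0 = (-3.0000,1.0000,3.0000)
cross product → J_v[:, 0] = (-1.0000,-3.0000,0.0000)
J_ω[:, 0] = z_0
entry J[0][0] = -1.0000

-1.000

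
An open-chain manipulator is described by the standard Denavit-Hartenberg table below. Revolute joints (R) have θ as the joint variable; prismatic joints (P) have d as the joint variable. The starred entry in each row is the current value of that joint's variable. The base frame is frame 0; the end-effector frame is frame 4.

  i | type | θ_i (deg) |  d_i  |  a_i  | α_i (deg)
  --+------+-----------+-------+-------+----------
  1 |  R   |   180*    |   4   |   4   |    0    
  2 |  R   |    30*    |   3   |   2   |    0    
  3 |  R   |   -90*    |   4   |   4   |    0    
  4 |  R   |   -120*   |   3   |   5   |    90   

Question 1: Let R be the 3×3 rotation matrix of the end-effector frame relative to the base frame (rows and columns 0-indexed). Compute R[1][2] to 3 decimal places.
-1.000

End-effector z-axis (col 2 of R) = (0.0000,-1.0000,0.0000)
R[1][2] = -1.0000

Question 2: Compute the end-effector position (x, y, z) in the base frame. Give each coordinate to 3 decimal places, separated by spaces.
after link 1: o_1 = (-4.0000, 0.0000, 4.0000)
after link 2: o_2 = (-5.7321, -1.0000, 7.0000)
after link 3: o_3 = (-7.7321, 2.4641, 11.0000)
after link 4: o_4 = (-2.7321, 2.4641, 14.0000)

-2.732 2.464 14.000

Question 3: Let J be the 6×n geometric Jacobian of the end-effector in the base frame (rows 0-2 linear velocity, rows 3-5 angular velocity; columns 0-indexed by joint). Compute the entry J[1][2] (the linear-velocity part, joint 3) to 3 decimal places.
3.000

axis z_2 = (0.0000,0.0000,1.0000); lever o_n−o_2 = (3.0000,3.4641,7.0000)
cross product → J_v[:, 2] = (-3.4641,3.0000,0.0000)
J_ω[:, 2] = z_2
entry J[1][2] = 3.0000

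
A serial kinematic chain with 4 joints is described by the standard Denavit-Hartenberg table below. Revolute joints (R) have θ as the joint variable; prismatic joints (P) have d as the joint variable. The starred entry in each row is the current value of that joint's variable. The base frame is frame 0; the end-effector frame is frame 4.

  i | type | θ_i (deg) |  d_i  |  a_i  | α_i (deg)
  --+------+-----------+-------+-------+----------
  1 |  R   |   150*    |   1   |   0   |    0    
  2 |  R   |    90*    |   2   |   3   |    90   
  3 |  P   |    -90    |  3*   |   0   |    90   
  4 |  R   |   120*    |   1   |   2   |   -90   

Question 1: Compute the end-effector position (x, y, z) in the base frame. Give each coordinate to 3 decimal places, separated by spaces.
-5.098 0.634 4.000

after link 1: o_1 = (0.0000, 0.0000, 1.0000)
after link 2: o_2 = (-1.5000, -2.5981, 3.0000)
after link 3: o_3 = (-4.0981, -1.0981, 3.0000)
after link 4: o_4 = (-5.0981, 0.6340, 4.0000)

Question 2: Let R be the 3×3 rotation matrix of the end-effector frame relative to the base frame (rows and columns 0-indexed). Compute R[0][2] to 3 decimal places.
End-effector z-axis (col 2 of R) = (0.4330,-0.2500,0.8660)
R[0][2] = 0.4330

0.433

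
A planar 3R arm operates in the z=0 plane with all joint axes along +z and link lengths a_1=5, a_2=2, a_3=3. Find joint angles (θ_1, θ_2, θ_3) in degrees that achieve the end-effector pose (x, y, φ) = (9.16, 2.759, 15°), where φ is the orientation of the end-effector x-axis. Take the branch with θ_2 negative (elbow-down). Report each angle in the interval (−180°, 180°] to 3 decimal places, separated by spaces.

wrist centre = target − a_3·(cos φ, sin φ) = (6.2622, 1.9825)
cos θ_2 = (43.1459−5²−2²)/(2·5·2) = 0.7073; θ_2 = -44.9847° (elbow-down)
β = atan2(1.9825,6.2622) = 17.5671°; ψ = atan2(-1.4138,6.4146) = -12.4298°
θ_1 = β − ψ = 29.9969°
θ_3 = φ − θ_1 − θ_2 = 29.9878° (wrapped to (-180°,180°])

29.997 -44.985 29.988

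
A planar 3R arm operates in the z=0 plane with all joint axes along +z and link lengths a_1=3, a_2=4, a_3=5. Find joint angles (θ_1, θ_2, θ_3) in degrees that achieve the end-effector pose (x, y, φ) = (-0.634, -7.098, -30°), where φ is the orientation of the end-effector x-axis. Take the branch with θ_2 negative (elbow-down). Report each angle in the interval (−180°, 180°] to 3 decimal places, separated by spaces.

wrist centre = target − a_3·(cos φ, sin φ) = (-4.9641, -4.5980)
cos θ_2 = (45.7842−3²−4²)/(2·3·4) = 0.8660; θ_2 = -30.0021° (elbow-down)
β = atan2(-4.5980,-4.9641) = -137.1927°; ψ = atan2(-2.0001,6.4640) = -17.1934°
θ_1 = β − ψ = -119.9994°
θ_3 = φ − θ_1 − θ_2 = 120.0015° (wrapped to (-180°,180°])

-119.999 -30.002 120.002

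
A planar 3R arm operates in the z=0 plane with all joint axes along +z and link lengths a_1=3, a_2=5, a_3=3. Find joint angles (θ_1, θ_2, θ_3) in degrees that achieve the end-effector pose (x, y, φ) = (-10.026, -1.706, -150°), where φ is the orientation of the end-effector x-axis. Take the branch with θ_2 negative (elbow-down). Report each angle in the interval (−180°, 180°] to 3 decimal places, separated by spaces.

-150.005 -44.991 44.996

wrist centre = target − a_3·(cos φ, sin φ) = (-7.4279, -0.2060)
cos θ_2 = (55.2165−3²−5²)/(2·3·5) = 0.7072; θ_2 = -44.9911° (elbow-down)
β = atan2(-0.2060,-7.4279) = -178.4114°; ψ = atan2(-3.5350,6.5361) = -28.4064°
θ_1 = β − ψ = -150.0050°
θ_3 = φ − θ_1 − θ_2 = 44.9962° (wrapped to (-180°,180°])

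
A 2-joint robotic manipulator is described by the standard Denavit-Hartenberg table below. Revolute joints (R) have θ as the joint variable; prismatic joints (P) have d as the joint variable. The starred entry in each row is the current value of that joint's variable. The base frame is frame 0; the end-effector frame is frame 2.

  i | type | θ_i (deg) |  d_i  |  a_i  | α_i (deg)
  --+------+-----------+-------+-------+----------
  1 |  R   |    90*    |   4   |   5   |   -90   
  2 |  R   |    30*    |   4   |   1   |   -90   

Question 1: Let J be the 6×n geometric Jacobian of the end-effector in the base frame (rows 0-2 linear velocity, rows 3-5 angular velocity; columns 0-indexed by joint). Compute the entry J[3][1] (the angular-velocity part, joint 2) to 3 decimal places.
axis z_1 = (-1.0000,0.0000,0.0000); lever o_n−o_1 = (-4.0000,0.8660,-0.5000)
cross product → J_v[:, 1] = (-0.0000,-0.5000,-0.8660)
J_ω[:, 1] = z_1
entry J[3][1] = -1.0000

-1.000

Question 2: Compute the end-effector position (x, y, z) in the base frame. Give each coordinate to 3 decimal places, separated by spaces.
-4.000 5.866 3.500

after link 1: o_1 = (0.0000, 5.0000, 4.0000)
after link 2: o_2 = (-4.0000, 5.8660, 3.5000)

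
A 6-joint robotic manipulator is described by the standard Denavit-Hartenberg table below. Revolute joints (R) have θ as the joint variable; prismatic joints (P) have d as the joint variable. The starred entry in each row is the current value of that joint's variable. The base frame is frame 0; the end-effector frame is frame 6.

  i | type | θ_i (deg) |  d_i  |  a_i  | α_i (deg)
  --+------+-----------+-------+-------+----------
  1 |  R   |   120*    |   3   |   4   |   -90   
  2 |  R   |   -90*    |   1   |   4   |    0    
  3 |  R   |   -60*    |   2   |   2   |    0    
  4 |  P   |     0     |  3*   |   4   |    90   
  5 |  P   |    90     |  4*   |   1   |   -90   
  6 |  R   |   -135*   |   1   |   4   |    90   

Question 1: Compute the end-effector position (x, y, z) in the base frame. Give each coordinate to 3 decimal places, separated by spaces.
after link 1: o_1 = (-2.0000, 3.4641, 3.0000)
after link 2: o_2 = (-2.8660, 2.9641, 7.0000)
after link 3: o_3 = (-3.7321, 0.4641, 8.0000)
after link 4: o_4 = (-4.5981, -4.0359, 10.0000)
after link 5: o_5 = (-4.4641, -6.2679, 6.5359)
after link 6: o_6 = (-1.7405, -5.3285, 3.5864)

-1.741 -5.328 3.586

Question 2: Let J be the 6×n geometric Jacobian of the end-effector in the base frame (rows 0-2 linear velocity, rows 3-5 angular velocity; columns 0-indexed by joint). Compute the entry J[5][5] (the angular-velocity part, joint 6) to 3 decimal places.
-0.500

axis z_5 = (-0.4330,0.7500,-0.5000); lever o_n−o_5 = (2.7236,0.9395,-2.9495)
cross product → J_v[:, 5] = (-1.7424,-2.6390,-2.4495)
J_ω[:, 5] = z_5
entry J[5][5] = -0.5000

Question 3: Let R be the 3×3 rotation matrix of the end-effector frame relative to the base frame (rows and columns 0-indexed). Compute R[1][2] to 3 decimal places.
End-effector z-axis (col 2 of R) = (0.4356,0.6597,0.6124)
R[1][2] = 0.6597

0.660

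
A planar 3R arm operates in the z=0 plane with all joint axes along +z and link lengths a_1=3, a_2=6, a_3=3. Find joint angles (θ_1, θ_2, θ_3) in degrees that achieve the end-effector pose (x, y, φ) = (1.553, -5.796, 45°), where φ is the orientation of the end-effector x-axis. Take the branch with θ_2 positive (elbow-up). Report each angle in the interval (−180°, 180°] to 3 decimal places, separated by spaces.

-134.990 59.987 120.003

wrist centre = target − a_3·(cos φ, sin φ) = (-0.5683, -7.9173)
cos θ_2 = (63.0069−3²−6²)/(2·3·6) = 0.5002; θ_2 = 59.9872° (elbow-up)
β = atan2(-7.9173,-0.5683) = -94.1058°; ψ = atan2(5.1955,6.0012) = 40.8843°
θ_1 = β − ψ = -134.9900°
θ_3 = φ − θ_1 − θ_2 = 120.0028° (wrapped to (-180°,180°])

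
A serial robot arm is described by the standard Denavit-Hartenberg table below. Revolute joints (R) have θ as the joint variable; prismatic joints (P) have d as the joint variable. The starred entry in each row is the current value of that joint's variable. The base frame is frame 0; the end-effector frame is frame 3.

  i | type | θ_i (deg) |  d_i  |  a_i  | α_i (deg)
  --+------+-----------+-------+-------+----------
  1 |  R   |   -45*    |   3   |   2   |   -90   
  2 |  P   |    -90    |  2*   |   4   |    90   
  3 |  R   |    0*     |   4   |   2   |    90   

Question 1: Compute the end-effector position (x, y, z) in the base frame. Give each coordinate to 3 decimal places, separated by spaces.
0.000 2.828 9.000

after link 1: o_1 = (1.4142, -1.4142, 3.0000)
after link 2: o_2 = (2.8284, -0.0000, 7.0000)
after link 3: o_3 = (0.0000, 2.8284, 9.0000)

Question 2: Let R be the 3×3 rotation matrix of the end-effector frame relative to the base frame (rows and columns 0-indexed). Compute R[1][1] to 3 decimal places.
0.707

End-effector y-axis (col 1 of R) = (-0.7071,0.7071,0.0000)
R[1][1] = 0.7071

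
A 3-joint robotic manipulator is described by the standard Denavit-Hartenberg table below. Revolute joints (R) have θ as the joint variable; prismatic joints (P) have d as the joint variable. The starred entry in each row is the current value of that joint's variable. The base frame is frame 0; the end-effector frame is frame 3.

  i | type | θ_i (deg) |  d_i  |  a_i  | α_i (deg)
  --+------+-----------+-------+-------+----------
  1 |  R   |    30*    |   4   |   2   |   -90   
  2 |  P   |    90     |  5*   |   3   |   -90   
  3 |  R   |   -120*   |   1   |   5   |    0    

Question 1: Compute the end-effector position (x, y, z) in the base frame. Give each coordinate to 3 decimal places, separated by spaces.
-3.799 8.580 3.500

after link 1: o_1 = (1.7321, 1.0000, 4.0000)
after link 2: o_2 = (-0.7679, 5.3301, 1.0000)
after link 3: o_3 = (-3.7990, 8.5801, 3.5000)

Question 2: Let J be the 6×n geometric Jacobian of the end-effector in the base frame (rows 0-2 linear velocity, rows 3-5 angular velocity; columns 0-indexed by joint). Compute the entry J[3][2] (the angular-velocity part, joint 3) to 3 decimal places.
-0.866

axis z_2 = (-0.8660,-0.5000,-0.0000); lever o_n−o_2 = (-3.0311,3.2500,2.5000)
cross product → J_v[:, 2] = (-1.2500,2.1651,-4.3301)
J_ω[:, 2] = z_2
entry J[3][2] = -0.8660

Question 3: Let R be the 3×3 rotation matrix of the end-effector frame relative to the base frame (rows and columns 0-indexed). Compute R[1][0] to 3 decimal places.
End-effector x-axis (col 0 of R) = (-0.4330,0.7500,0.5000)
R[1][0] = 0.7500

0.750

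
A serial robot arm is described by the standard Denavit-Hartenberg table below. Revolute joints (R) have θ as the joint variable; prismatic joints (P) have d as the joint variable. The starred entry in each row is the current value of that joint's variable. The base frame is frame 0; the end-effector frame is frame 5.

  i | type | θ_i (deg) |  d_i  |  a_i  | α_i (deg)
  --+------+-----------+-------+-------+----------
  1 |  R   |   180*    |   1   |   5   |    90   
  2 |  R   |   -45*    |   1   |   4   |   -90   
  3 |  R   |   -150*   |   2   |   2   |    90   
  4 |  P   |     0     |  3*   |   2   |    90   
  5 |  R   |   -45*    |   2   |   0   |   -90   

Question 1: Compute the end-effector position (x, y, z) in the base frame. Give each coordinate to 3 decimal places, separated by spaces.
after link 1: o_1 = (-5.0000, 0.0000, 1.0000)
after link 2: o_2 = (-7.8284, 1.0000, -1.8284)
after link 3: o_3 = (-8.0179, 2.0000, 0.8105)
after link 4: o_4 = (-5.7325, 0.4019, 3.0959)
after link 5: o_5 = (-4.3183, 0.4019, 1.6817)

-4.318 0.402 1.682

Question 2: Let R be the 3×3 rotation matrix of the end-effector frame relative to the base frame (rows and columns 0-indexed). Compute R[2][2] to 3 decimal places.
0.683

End-effector z-axis (col 2 of R) = (0.6830,-0.2588,0.6830)
R[2][2] = 0.6830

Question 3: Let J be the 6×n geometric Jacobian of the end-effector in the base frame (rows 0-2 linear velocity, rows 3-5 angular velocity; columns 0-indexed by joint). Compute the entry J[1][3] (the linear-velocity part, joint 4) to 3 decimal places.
prismatic axis z_3 = (0.3536,-0.8660,0.3536)
J_v[:, 3] = z_3; J_ω[:, 3] = (0,0,0)
entry J[1][3] = -0.8660

-0.866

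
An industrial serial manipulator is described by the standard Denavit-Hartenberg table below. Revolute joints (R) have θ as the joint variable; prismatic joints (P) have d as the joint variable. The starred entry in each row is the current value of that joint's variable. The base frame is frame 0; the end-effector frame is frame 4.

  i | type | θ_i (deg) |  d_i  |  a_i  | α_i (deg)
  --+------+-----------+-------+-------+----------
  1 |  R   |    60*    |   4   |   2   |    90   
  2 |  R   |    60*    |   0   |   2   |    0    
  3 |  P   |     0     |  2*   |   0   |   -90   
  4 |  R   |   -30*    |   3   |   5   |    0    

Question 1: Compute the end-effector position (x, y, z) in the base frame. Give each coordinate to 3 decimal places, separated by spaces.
5.181 -0.027 10.982

after link 1: o_1 = (1.0000, 1.7321, 4.0000)
after link 2: o_2 = (1.5000, 2.5981, 5.7321)
after link 3: o_3 = (3.2321, 1.5981, 5.7321)
after link 4: o_4 = (5.1806, -0.0269, 10.9821)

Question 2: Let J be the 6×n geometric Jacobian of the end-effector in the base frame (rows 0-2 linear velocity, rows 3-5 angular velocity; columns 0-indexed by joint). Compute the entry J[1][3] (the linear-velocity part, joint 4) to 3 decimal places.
axis z_3 = (-0.4330,-0.7500,0.5000); lever o_n−o_3 = (1.9486,-1.6250,5.2500)
cross product → J_v[:, 3] = (-3.1250,3.2476,2.1651)
J_ω[:, 3] = z_3
entry J[1][3] = 3.2476

3.248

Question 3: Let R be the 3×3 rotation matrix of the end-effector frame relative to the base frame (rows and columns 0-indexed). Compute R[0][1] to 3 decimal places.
End-effector y-axis (col 1 of R) = (-0.6250,0.6495,0.4330)
R[0][1] = -0.6250

-0.625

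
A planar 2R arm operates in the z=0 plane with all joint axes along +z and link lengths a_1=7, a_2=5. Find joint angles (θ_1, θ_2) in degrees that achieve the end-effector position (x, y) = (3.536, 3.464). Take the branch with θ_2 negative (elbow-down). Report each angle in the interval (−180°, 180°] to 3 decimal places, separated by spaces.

89.992 -135.000

cos θ_2 = (24.5026−7²−5²)/(2·7·5) = -0.7071; θ_2 = -134.9999° (elbow-down)
β = atan2(3.4640,3.5360) = 44.4107°; ψ = atan2(-3.5355,3.4645) = -45.5817°
θ_1 = β − ψ = 89.9924°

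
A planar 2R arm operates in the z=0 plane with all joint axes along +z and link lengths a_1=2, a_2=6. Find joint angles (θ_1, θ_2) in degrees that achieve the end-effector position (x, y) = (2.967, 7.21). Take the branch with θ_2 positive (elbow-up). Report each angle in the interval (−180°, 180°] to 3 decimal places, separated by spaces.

cos θ_2 = (60.7872−2²−6²)/(2·2·6) = 0.8661; θ_2 = 29.9877° (elbow-up)
β = atan2(7.2100,2.9670) = 67.6323°; ψ = atan2(2.9989,7.1968) = 22.6213°
θ_1 = β − ψ = 45.0109°

45.011 29.988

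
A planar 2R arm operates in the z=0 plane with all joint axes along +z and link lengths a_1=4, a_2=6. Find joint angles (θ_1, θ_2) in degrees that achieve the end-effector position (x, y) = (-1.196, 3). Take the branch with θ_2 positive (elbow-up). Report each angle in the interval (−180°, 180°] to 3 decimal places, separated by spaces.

cos θ_2 = (10.4304−4²−6²)/(2·4·6) = -0.8660; θ_2 = 150.0009° (elbow-up)
β = atan2(3.0000,-1.1960) = 111.7355°; ψ = atan2(2.9999,-1.1962) = 111.7393°
θ_1 = β − ψ = -0.0038°

-0.004 150.001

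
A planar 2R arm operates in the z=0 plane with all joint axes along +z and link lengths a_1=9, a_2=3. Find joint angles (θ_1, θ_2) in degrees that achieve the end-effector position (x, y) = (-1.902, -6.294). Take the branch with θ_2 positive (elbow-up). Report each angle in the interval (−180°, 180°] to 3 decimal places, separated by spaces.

-119.999 150.005

cos θ_2 = (43.2320−9²−3²)/(2·9·3) = -0.8661; θ_2 = 150.0055° (elbow-up)
β = atan2(-6.2940,-1.9020) = -106.8144°; ψ = atan2(1.4998,6.4018) = 13.1850°
θ_1 = β − ψ = -119.9994°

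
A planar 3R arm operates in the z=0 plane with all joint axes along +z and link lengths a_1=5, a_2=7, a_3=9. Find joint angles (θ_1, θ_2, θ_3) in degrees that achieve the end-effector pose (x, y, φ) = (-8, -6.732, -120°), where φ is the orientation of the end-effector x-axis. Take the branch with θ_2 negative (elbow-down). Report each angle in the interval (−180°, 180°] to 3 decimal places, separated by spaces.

wrist centre = target − a_3·(cos φ, sin φ) = (-3.5000, 1.0622)
cos θ_2 = (13.3783−5²−7²)/(2·5·7) = -0.8660; θ_2 = -149.9998° (elbow-down)
β = atan2(1.0622,-3.5000) = 163.1173°; ψ = atan2(-3.5000,-1.0622) = -106.8817°
θ_1 = β − ψ = 269.9990°
θ_3 = φ − θ_1 − θ_2 = 120.0008° (wrapped to (-180°,180°])

-90.001 -150.000 120.001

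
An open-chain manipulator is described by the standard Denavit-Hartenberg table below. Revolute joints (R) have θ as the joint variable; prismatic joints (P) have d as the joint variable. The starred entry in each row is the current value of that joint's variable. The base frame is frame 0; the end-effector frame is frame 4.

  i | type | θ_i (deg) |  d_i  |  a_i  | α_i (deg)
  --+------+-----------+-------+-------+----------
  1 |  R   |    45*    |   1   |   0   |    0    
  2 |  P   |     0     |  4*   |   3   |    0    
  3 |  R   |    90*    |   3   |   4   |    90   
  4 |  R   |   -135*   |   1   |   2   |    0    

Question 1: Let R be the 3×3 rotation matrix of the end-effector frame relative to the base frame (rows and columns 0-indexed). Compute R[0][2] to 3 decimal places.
End-effector z-axis (col 2 of R) = (0.7071,0.7071,0.0000)
R[0][2] = 0.7071

0.707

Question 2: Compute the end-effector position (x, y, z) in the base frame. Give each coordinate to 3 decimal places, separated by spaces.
after link 1: o_1 = (0.0000, 0.0000, 1.0000)
after link 2: o_2 = (2.1213, 2.1213, 5.0000)
after link 3: o_3 = (-0.7071, 4.9497, 8.0000)
after link 4: o_4 = (1.0000, 4.6569, 6.5858)

1.000 4.657 6.586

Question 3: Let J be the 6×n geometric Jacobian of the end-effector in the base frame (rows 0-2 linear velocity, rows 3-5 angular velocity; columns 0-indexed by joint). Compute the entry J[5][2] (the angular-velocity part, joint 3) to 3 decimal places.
axis z_2 = (0.0000,0.0000,1.0000); lever o_n−o_2 = (-1.1213,2.5355,1.5858)
cross product → J_v[:, 2] = (-2.5355,-1.1213,0.0000)
J_ω[:, 2] = z_2
entry J[5][2] = 1.0000

1.000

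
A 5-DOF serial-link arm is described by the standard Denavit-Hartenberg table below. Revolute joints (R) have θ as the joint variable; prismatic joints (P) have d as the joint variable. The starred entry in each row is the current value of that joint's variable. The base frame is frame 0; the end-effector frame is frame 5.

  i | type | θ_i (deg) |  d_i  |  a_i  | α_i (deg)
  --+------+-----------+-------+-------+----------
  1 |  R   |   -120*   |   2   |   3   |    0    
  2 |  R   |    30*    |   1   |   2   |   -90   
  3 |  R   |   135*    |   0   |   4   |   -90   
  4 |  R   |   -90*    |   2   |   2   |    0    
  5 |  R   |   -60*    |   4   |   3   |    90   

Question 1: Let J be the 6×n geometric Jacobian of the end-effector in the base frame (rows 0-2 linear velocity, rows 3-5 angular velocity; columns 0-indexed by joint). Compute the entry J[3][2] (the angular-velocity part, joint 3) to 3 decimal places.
1.000

axis z_2 = (1.0000,0.0000,0.0000); lever o_n−o_2 = (3.5000,5.2340,3.2513)
cross product → J_v[:, 2] = (0.0000,-3.2513,5.2340)
J_ω[:, 2] = z_2
entry J[3][2] = 1.0000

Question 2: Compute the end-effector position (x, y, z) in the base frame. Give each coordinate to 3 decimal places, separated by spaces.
2.000 0.636 6.251

after link 1: o_1 = (-1.5000, -2.5981, 2.0000)
after link 2: o_2 = (-1.5000, -4.5981, 3.0000)
after link 3: o_3 = (-1.5000, -1.7696, 0.1716)
after link 4: o_4 = (0.5000, -0.3554, 1.5858)
after link 5: o_5 = (2.0000, 0.6359, 6.2513)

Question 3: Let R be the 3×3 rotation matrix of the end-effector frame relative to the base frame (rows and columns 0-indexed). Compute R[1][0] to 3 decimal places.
-0.612

End-effector x-axis (col 0 of R) = (0.5000,-0.6124,0.6124)
R[1][0] = -0.6124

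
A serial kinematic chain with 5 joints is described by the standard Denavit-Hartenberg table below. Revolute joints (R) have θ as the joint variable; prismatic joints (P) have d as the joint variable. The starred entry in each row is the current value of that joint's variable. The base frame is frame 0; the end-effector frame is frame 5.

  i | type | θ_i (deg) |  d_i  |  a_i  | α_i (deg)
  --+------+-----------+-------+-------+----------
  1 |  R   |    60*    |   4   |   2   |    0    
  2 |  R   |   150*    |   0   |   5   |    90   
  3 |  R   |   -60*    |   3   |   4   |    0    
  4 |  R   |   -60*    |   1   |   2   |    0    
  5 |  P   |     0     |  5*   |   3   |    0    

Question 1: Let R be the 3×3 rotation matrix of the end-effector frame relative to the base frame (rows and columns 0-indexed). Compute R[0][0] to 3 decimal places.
End-effector x-axis (col 0 of R) = (0.4330,0.2500,-0.8660)
R[0][0] = 0.4330

0.433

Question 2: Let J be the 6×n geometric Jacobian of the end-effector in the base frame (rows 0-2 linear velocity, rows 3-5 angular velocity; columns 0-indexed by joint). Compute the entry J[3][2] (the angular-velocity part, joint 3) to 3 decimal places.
axis z_2 = (-0.5000,0.8660,0.0000); lever o_n−o_2 = (-4.0670,8.0442,-7.7942)
cross product → J_v[:, 2] = (-6.7500,-3.8971,-0.5000)
J_ω[:, 2] = z_2
entry J[3][2] = -0.5000

-0.500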